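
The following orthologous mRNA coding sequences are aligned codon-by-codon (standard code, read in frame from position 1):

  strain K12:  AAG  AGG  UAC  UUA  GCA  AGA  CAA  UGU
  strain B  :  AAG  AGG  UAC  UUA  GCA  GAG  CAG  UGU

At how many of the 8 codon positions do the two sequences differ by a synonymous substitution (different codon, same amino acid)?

1

Codon 1: AAG Lys / AAG Lys — identical.
Codon 2: AGG Arg / AGG Arg — identical.
Codon 3: UAC Tyr / UAC Tyr — identical.
Codon 4: UUA Leu / UUA Leu — identical.
Codon 5: GCA Ala / GCA Ala — identical.
Codon 6: AGA Arg / GAG Glu — nonsynonymous.
Codon 7: CAA Gln / CAG Gln — synonymous.
Codon 8: UGU Cys / UGU Cys — identical.
Synonymous differences: 1.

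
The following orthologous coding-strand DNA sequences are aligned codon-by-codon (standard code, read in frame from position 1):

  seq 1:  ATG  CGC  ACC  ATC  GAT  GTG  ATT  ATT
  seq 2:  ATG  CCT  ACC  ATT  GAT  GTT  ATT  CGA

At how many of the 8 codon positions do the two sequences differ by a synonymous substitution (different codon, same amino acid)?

2

Codon 1: ATG Met / ATG Met — identical.
Codon 2: CGC Arg / CCT Pro — nonsynonymous.
Codon 3: ACC Thr / ACC Thr — identical.
Codon 4: ATC Ile / ATT Ile — synonymous.
Codon 5: GAT Asp / GAT Asp — identical.
Codon 6: GTG Val / GTT Val — synonymous.
Codon 7: ATT Ile / ATT Ile — identical.
Codon 8: ATT Ile / CGA Arg — nonsynonymous.
Synonymous differences: 2.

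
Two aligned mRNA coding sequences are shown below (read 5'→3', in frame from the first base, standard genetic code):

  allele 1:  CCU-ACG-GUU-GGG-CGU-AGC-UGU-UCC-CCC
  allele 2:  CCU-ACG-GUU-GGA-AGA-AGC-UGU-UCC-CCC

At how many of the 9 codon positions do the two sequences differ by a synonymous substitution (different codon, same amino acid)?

2

Codon 1: CCU Pro / CCU Pro — identical.
Codon 2: ACG Thr / ACG Thr — identical.
Codon 3: GUU Val / GUU Val — identical.
Codon 4: GGG Gly / GGA Gly — synonymous.
Codon 5: CGU Arg / AGA Arg — synonymous.
Codon 6: AGC Ser / AGC Ser — identical.
Codon 7: UGU Cys / UGU Cys — identical.
Codon 8: UCC Ser / UCC Ser — identical.
Codon 9: CCC Pro / CCC Pro — identical.
Synonymous differences: 2.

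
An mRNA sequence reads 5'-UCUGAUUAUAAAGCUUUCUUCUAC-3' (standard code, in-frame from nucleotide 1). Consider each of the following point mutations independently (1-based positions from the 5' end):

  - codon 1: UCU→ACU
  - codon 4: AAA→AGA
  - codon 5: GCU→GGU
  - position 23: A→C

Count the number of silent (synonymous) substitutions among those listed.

Codon 1: UCU (Ser) → ACU (Thr) — missense.
Codon 4: AAA (Lys) → AGA (Arg) — missense.
Codon 5: GCU (Ala) → GGU (Gly) — missense.
Codon 8: UAC (Tyr) → UCC (Ser) — missense.
Synonymous: 0 of 4.

0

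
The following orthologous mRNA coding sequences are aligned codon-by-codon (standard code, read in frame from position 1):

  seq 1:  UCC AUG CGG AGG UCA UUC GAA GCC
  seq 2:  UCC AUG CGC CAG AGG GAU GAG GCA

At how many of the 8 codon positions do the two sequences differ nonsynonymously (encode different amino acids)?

Codon 1: UCC Ser / UCC Ser — identical.
Codon 2: AUG Met / AUG Met — identical.
Codon 3: CGG Arg / CGC Arg — synonymous.
Codon 4: AGG Arg / CAG Gln — nonsynonymous.
Codon 5: UCA Ser / AGG Arg — nonsynonymous.
Codon 6: UUC Phe / GAU Asp — nonsynonymous.
Codon 7: GAA Glu / GAG Glu — synonymous.
Codon 8: GCC Ala / GCA Ala — synonymous.
Nonsynonymous differences: 3.

3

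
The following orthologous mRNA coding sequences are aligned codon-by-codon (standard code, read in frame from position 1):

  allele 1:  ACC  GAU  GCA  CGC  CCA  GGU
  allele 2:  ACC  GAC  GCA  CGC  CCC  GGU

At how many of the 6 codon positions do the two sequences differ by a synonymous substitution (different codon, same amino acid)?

Codon 1: ACC Thr / ACC Thr — identical.
Codon 2: GAU Asp / GAC Asp — synonymous.
Codon 3: GCA Ala / GCA Ala — identical.
Codon 4: CGC Arg / CGC Arg — identical.
Codon 5: CCA Pro / CCC Pro — synonymous.
Codon 6: GGU Gly / GGU Gly — identical.
Synonymous differences: 2.

2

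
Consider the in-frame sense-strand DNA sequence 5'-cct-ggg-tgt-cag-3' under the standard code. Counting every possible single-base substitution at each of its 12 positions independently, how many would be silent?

Codon 1 (CCT, Pro): 3 synonymous substitutions.
Codon 2 (GGG, Gly): 3 synonymous substitutions.
Codon 3 (TGT, Cys): 1 synonymous substitution.
Codon 4 (CAG, Gln): 1 synonymous substitution.
Total: 3 + 3 + 1 + 1 = 8.

8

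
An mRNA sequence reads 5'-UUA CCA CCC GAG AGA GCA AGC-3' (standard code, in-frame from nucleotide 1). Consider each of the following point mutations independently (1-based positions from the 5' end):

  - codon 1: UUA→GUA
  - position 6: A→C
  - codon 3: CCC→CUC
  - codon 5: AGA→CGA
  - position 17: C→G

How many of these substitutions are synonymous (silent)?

2

Codon 1: UUA (Leu) → GUA (Val) — missense.
Codon 2: CCA (Pro) → CCC (Pro) — synonymous.
Codon 3: CCC (Pro) → CUC (Leu) — missense.
Codon 5: AGA (Arg) → CGA (Arg) — synonymous.
Codon 6: GCA (Ala) → GGA (Gly) — missense.
Synonymous: 2 of 5.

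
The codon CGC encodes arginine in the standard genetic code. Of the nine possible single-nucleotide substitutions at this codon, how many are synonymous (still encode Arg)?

3

Position 1: none → 0 synonymous.
Position 2: none → 0 synonymous.
Position 3: CGU, CGA, CGG → 3 synonymous.
Total: 0 + 0 + 3 = 3.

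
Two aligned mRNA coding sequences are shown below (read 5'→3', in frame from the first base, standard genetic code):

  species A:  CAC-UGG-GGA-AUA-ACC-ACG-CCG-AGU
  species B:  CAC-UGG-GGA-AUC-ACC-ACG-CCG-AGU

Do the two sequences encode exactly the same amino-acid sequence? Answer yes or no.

yes

Codon 1: CAC His / CAC His — identical.
Codon 2: UGG Trp / UGG Trp — identical.
Codon 3: GGA Gly / GGA Gly — identical.
Codon 4: AUA Ile / AUC Ile — synonymous.
Codon 5: ACC Thr / ACC Thr — identical.
Codon 6: ACG Thr / ACG Thr — identical.
Codon 7: CCG Pro / CCG Pro — identical.
Codon 8: AGU Ser / AGU Ser — identical.
Nonsynonymous differences: 0 → same protein.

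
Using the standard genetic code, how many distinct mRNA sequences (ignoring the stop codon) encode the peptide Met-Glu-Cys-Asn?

8

Met: 1 codon.
Glu: 2 codons.
Cys: 2 codons.
Asn: 2 codons.
1 × 2 × 2 × 2 = 8.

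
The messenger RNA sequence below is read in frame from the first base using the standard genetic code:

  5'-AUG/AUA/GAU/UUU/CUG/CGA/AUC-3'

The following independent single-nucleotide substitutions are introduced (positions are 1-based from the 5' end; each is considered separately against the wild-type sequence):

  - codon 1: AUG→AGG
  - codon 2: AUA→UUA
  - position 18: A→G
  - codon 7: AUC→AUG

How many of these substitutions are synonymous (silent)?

1

Codon 1: AUG (Met) → AGG (Arg) — missense.
Codon 2: AUA (Ile) → UUA (Leu) — missense.
Codon 6: CGA (Arg) → CGG (Arg) — synonymous.
Codon 7: AUC (Ile) → AUG (Met) — missense.
Synonymous: 1 of 4.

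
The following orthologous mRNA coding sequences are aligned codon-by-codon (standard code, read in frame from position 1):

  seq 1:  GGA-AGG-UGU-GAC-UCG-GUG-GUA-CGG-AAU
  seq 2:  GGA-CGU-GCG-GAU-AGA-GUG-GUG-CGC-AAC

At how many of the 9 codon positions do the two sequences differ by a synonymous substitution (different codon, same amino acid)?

Codon 1: GGA Gly / GGA Gly — identical.
Codon 2: AGG Arg / CGU Arg — synonymous.
Codon 3: UGU Cys / GCG Ala — nonsynonymous.
Codon 4: GAC Asp / GAU Asp — synonymous.
Codon 5: UCG Ser / AGA Arg — nonsynonymous.
Codon 6: GUG Val / GUG Val — identical.
Codon 7: GUA Val / GUG Val — synonymous.
Codon 8: CGG Arg / CGC Arg — synonymous.
Codon 9: AAU Asn / AAC Asn — synonymous.
Synonymous differences: 5.

5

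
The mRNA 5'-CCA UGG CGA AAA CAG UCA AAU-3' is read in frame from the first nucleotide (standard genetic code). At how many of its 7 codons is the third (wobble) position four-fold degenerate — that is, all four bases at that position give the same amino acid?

3

Codon 1 CCA (Pro): third position 4-fold.
Codon 2 UGG (Trp): third position 1-fold.
Codon 3 CGA (Arg): third position 4-fold.
Codon 4 AAA (Lys): third position 2-fold.
Codon 5 CAG (Gln): third position 2-fold.
Codon 6 UCA (Ser): third position 4-fold.
Codon 7 AAU (Asn): third position 2-fold.
Four-fold degenerate third positions: 3.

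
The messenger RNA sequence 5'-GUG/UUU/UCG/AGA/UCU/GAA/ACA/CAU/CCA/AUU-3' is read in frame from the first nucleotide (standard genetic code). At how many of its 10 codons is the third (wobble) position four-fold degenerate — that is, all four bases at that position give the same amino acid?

5

Codon 1 GUG (Val): third position 4-fold.
Codon 2 UUU (Phe): third position 2-fold.
Codon 3 UCG (Ser): third position 4-fold.
Codon 4 AGA (Arg): third position 2-fold.
Codon 5 UCU (Ser): third position 4-fold.
Codon 6 GAA (Glu): third position 2-fold.
Codon 7 ACA (Thr): third position 4-fold.
Codon 8 CAU (His): third position 2-fold.
Codon 9 CCA (Pro): third position 4-fold.
Codon 10 AUU (Ile): third position 3-fold.
Four-fold degenerate third positions: 5.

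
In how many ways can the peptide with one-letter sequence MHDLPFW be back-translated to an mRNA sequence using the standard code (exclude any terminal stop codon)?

192

Met: 1 codon.
His: 2 codons.
Asp: 2 codons.
Leu: 6 codons.
Pro: 4 codons.
Phe: 2 codons.
Trp: 1 codon.
1 × 2 × 2 × 6 × 4 × 2 × 1 = 192.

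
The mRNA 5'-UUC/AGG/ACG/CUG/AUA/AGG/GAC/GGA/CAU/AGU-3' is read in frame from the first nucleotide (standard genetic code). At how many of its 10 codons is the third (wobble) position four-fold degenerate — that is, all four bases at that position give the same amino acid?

3

Codon 1 UUC (Phe): third position 2-fold.
Codon 2 AGG (Arg): third position 2-fold.
Codon 3 ACG (Thr): third position 4-fold.
Codon 4 CUG (Leu): third position 4-fold.
Codon 5 AUA (Ile): third position 3-fold.
Codon 6 AGG (Arg): third position 2-fold.
Codon 7 GAC (Asp): third position 2-fold.
Codon 8 GGA (Gly): third position 4-fold.
Codon 9 CAU (His): third position 2-fold.
Codon 10 AGU (Ser): third position 2-fold.
Four-fold degenerate third positions: 3.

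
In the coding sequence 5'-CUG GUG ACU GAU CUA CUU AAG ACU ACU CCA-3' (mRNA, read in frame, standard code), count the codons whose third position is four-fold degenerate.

Codon 1 CUG (Leu): third position 4-fold.
Codon 2 GUG (Val): third position 4-fold.
Codon 3 ACU (Thr): third position 4-fold.
Codon 4 GAU (Asp): third position 2-fold.
Codon 5 CUA (Leu): third position 4-fold.
Codon 6 CUU (Leu): third position 4-fold.
Codon 7 AAG (Lys): third position 2-fold.
Codon 8 ACU (Thr): third position 4-fold.
Codon 9 ACU (Thr): third position 4-fold.
Codon 10 CCA (Pro): third position 4-fold.
Four-fold degenerate third positions: 8.

8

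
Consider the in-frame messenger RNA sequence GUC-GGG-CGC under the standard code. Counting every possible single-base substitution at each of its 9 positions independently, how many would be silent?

9

Codon 1 (GUC, Val): 3 synonymous substitutions.
Codon 2 (GGG, Gly): 3 synonymous substitutions.
Codon 3 (CGC, Arg): 3 synonymous substitutions.
Total: 3 + 3 + 3 = 9.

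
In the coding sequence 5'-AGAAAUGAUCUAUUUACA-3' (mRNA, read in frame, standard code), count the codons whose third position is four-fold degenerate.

Codon 1 AGA (Arg): third position 2-fold.
Codon 2 AAU (Asn): third position 2-fold.
Codon 3 GAU (Asp): third position 2-fold.
Codon 4 CUA (Leu): third position 4-fold.
Codon 5 UUU (Phe): third position 2-fold.
Codon 6 ACA (Thr): third position 4-fold.
Four-fold degenerate third positions: 2.

2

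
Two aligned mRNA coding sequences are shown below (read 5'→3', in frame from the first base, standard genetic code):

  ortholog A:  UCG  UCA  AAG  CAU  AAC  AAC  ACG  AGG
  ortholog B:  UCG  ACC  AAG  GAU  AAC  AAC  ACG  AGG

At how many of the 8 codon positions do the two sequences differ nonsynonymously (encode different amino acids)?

2

Codon 1: UCG Ser / UCG Ser — identical.
Codon 2: UCA Ser / ACC Thr — nonsynonymous.
Codon 3: AAG Lys / AAG Lys — identical.
Codon 4: CAU His / GAU Asp — nonsynonymous.
Codon 5: AAC Asn / AAC Asn — identical.
Codon 6: AAC Asn / AAC Asn — identical.
Codon 7: ACG Thr / ACG Thr — identical.
Codon 8: AGG Arg / AGG Arg — identical.
Nonsynonymous differences: 2.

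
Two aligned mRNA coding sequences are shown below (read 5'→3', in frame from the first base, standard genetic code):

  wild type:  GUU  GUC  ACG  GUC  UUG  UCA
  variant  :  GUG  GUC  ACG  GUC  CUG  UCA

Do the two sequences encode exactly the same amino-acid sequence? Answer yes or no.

Codon 1: GUU Val / GUG Val — synonymous.
Codon 2: GUC Val / GUC Val — identical.
Codon 3: ACG Thr / ACG Thr — identical.
Codon 4: GUC Val / GUC Val — identical.
Codon 5: UUG Leu / CUG Leu — synonymous.
Codon 6: UCA Ser / UCA Ser — identical.
Nonsynonymous differences: 0 → same protein.

yes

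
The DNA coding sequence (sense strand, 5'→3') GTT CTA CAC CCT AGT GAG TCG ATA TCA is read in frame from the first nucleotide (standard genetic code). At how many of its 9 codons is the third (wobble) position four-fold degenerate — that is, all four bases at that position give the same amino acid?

Codon 1 GTT (Val): third position 4-fold.
Codon 2 CTA (Leu): third position 4-fold.
Codon 3 CAC (His): third position 2-fold.
Codon 4 CCT (Pro): third position 4-fold.
Codon 5 AGT (Ser): third position 2-fold.
Codon 6 GAG (Glu): third position 2-fold.
Codon 7 TCG (Ser): third position 4-fold.
Codon 8 ATA (Ile): third position 3-fold.
Codon 9 TCA (Ser): third position 4-fold.
Four-fold degenerate third positions: 5.

5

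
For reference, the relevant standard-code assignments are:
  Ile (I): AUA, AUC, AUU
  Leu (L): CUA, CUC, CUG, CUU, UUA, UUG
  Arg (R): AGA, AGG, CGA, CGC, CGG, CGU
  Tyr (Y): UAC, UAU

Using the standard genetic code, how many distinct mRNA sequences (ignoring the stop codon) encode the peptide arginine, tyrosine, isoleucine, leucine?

216

Arg: 6 codons.
Tyr: 2 codons.
Ile: 3 codons.
Leu: 6 codons.
6 × 2 × 3 × 6 = 216.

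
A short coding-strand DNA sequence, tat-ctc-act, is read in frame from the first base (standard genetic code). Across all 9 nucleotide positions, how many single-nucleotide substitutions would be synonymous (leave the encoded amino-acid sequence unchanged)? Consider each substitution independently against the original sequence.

Codon 1 (TAT, Tyr): 1 synonymous substitution.
Codon 2 (CTC, Leu): 3 synonymous substitutions.
Codon 3 (ACT, Thr): 3 synonymous substitutions.
Total: 1 + 3 + 3 = 7.

7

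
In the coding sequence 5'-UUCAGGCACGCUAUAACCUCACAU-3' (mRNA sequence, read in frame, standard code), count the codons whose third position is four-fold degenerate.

Codon 1 UUC (Phe): third position 2-fold.
Codon 2 AGG (Arg): third position 2-fold.
Codon 3 CAC (His): third position 2-fold.
Codon 4 GCU (Ala): third position 4-fold.
Codon 5 AUA (Ile): third position 3-fold.
Codon 6 ACC (Thr): third position 4-fold.
Codon 7 UCA (Ser): third position 4-fold.
Codon 8 CAU (His): third position 2-fold.
Four-fold degenerate third positions: 3.

3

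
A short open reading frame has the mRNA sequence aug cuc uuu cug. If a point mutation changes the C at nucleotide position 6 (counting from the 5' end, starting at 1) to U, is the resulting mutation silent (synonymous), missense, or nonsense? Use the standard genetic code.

silent

Position 6 falls in codon 2: CUC → Leu.
After the substitution the codon is CUU → Leu.
Both encode Leu, so the change is synonymous.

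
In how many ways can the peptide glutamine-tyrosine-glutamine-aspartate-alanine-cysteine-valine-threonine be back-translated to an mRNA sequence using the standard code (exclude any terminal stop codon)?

2048

Gln: 2 codons.
Tyr: 2 codons.
Gln: 2 codons.
Asp: 2 codons.
Ala: 4 codons.
Cys: 2 codons.
Val: 4 codons.
Thr: 4 codons.
2 × 2 × 2 × 2 × 4 × 2 × 4 × 4 = 2048.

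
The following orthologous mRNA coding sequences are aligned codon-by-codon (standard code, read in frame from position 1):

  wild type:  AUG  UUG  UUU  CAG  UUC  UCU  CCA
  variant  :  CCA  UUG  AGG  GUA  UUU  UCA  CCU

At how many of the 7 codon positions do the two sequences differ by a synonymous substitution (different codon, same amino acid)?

Codon 1: AUG Met / CCA Pro — nonsynonymous.
Codon 2: UUG Leu / UUG Leu — identical.
Codon 3: UUU Phe / AGG Arg — nonsynonymous.
Codon 4: CAG Gln / GUA Val — nonsynonymous.
Codon 5: UUC Phe / UUU Phe — synonymous.
Codon 6: UCU Ser / UCA Ser — synonymous.
Codon 7: CCA Pro / CCU Pro — synonymous.
Synonymous differences: 3.

3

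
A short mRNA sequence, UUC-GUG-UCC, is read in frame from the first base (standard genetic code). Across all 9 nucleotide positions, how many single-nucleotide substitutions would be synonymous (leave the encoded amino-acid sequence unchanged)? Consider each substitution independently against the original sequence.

7

Codon 1 (UUC, Phe): 1 synonymous substitution.
Codon 2 (GUG, Val): 3 synonymous substitutions.
Codon 3 (UCC, Ser): 3 synonymous substitutions.
Total: 1 + 3 + 3 = 7.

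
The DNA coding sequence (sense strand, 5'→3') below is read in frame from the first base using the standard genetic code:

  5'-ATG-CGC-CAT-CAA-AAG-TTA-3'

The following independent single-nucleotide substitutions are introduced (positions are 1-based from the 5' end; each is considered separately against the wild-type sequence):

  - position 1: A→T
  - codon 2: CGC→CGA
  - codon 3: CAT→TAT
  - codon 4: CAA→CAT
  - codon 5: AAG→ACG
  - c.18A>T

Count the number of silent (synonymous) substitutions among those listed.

1

Codon 1: ATG (Met) → TTG (Leu) — missense.
Codon 2: CGC (Arg) → CGA (Arg) — synonymous.
Codon 3: CAT (His) → TAT (Tyr) — missense.
Codon 4: CAA (Gln) → CAT (His) — missense.
Codon 5: AAG (Lys) → ACG (Thr) — missense.
Codon 6: TTA (Leu) → TTT (Phe) — missense.
Synonymous: 1 of 6.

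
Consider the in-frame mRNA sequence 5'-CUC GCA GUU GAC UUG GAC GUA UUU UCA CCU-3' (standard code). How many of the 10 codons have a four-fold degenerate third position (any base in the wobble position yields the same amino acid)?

Codon 1 CUC (Leu): third position 4-fold.
Codon 2 GCA (Ala): third position 4-fold.
Codon 3 GUU (Val): third position 4-fold.
Codon 4 GAC (Asp): third position 2-fold.
Codon 5 UUG (Leu): third position 2-fold.
Codon 6 GAC (Asp): third position 2-fold.
Codon 7 GUA (Val): third position 4-fold.
Codon 8 UUU (Phe): third position 2-fold.
Codon 9 UCA (Ser): third position 4-fold.
Codon 10 CCU (Pro): third position 4-fold.
Four-fold degenerate third positions: 6.

6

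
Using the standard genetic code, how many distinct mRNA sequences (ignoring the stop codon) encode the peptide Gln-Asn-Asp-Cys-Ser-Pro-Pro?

Gln: 2 codons.
Asn: 2 codons.
Asp: 2 codons.
Cys: 2 codons.
Ser: 6 codons.
Pro: 4 codons.
Pro: 4 codons.
2 × 2 × 2 × 2 × 6 × 4 × 4 = 1536.

1536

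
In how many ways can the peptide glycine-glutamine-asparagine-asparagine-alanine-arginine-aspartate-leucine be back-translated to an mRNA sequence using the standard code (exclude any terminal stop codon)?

Gly: 4 codons.
Gln: 2 codons.
Asn: 2 codons.
Asn: 2 codons.
Ala: 4 codons.
Arg: 6 codons.
Asp: 2 codons.
Leu: 6 codons.
4 × 2 × 2 × 2 × 4 × 6 × 2 × 6 = 9216.

9216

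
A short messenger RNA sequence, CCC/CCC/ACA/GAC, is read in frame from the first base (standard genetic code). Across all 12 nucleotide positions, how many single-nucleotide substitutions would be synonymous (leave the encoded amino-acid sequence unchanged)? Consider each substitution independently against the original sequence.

Codon 1 (CCC, Pro): 3 synonymous substitutions.
Codon 2 (CCC, Pro): 3 synonymous substitutions.
Codon 3 (ACA, Thr): 3 synonymous substitutions.
Codon 4 (GAC, Asp): 1 synonymous substitution.
Total: 3 + 3 + 3 + 1 = 10.

10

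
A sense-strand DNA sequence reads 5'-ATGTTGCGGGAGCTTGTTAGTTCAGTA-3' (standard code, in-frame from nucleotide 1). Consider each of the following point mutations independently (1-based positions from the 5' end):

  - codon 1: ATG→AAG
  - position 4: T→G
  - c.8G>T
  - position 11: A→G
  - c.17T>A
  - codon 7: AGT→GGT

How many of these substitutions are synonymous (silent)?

0

Codon 1: ATG (Met) → AAG (Lys) — missense.
Codon 2: TTG (Leu) → GTG (Val) — missense.
Codon 3: CGG (Arg) → CTG (Leu) — missense.
Codon 4: GAG (Glu) → GGG (Gly) — missense.
Codon 6: GTT (Val) → GAT (Asp) — missense.
Codon 7: AGT (Ser) → GGT (Gly) — missense.
Synonymous: 0 of 6.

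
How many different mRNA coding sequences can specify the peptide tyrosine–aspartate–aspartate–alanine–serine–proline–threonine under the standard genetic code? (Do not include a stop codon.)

3072

Tyr: 2 codons.
Asp: 2 codons.
Asp: 2 codons.
Ala: 4 codons.
Ser: 6 codons.
Pro: 4 codons.
Thr: 4 codons.
2 × 2 × 2 × 4 × 6 × 4 × 4 = 3072.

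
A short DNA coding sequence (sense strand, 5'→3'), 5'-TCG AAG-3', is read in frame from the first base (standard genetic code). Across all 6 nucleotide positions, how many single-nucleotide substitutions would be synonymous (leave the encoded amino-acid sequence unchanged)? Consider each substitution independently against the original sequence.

Codon 1 (TCG, Ser): 3 synonymous substitutions.
Codon 2 (AAG, Lys): 1 synonymous substitution.
Total: 3 + 1 = 4.

4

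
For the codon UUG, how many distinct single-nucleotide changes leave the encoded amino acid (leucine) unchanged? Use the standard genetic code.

2

Position 1: CUG → 1 synonymous.
Position 2: none → 0 synonymous.
Position 3: UUA → 1 synonymous.
Total: 1 + 0 + 1 = 2.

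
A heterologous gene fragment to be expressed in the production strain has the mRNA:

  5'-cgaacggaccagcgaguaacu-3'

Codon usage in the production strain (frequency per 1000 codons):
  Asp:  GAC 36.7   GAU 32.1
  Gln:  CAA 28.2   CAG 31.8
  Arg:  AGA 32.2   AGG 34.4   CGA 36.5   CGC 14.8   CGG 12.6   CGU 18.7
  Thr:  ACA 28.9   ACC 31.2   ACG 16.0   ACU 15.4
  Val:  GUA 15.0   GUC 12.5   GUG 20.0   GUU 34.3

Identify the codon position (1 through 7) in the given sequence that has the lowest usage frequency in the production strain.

Codon 1 CGA (Arg): 36.5 per 1000.
Codon 2 ACG (Thr): 16.0 per 1000.
Codon 3 GAC (Asp): 36.7 per 1000.
Codon 4 CAG (Gln): 31.8 per 1000.
Codon 5 CGA (Arg): 36.5 per 1000.
Codon 6 GUA (Val): 15.0 per 1000.
Codon 7 ACU (Thr): 15.4 per 1000.
Lowest frequency is 15.0 at codon 6.

6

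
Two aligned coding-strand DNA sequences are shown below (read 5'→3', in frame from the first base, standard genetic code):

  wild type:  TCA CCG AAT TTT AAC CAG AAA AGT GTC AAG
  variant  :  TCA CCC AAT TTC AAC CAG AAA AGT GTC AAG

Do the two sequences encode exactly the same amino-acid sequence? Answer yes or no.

yes

Codon 1: TCA Ser / TCA Ser — identical.
Codon 2: CCG Pro / CCC Pro — synonymous.
Codon 3: AAT Asn / AAT Asn — identical.
Codon 4: TTT Phe / TTC Phe — synonymous.
Codon 5: AAC Asn / AAC Asn — identical.
Codon 6: CAG Gln / CAG Gln — identical.
Codon 7: AAA Lys / AAA Lys — identical.
Codon 8: AGT Ser / AGT Ser — identical.
Codon 9: GTC Val / GTC Val — identical.
Codon 10: AAG Lys / AAG Lys — identical.
Nonsynonymous differences: 0 → same protein.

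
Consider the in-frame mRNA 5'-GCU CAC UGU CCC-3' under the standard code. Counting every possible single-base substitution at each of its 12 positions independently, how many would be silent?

Codon 1 (GCU, Ala): 3 synonymous substitutions.
Codon 2 (CAC, His): 1 synonymous substitution.
Codon 3 (UGU, Cys): 1 synonymous substitution.
Codon 4 (CCC, Pro): 3 synonymous substitutions.
Total: 3 + 1 + 1 + 3 = 8.

8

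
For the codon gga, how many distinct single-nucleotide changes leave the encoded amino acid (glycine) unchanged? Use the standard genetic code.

Position 1: none → 0 synonymous.
Position 2: none → 0 synonymous.
Position 3: GGT, GGC, GGG → 3 synonymous.
Total: 0 + 0 + 3 = 3.

3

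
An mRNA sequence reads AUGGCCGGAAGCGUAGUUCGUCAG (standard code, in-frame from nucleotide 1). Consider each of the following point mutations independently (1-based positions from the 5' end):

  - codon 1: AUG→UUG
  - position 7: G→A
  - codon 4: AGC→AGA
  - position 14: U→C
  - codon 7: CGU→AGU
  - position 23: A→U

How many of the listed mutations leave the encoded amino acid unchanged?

0

Codon 1: AUG (Met) → UUG (Leu) — missense.
Codon 3: GGA (Gly) → AGA (Arg) — missense.
Codon 4: AGC (Ser) → AGA (Arg) — missense.
Codon 5: GUA (Val) → GCA (Ala) — missense.
Codon 7: CGU (Arg) → AGU (Ser) — missense.
Codon 8: CAG (Gln) → CUG (Leu) — missense.
Synonymous: 0 of 6.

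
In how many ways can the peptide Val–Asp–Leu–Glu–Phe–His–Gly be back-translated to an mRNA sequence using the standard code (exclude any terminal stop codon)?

Val: 4 codons.
Asp: 2 codons.
Leu: 6 codons.
Glu: 2 codons.
Phe: 2 codons.
His: 2 codons.
Gly: 4 codons.
4 × 2 × 6 × 2 × 2 × 2 × 4 = 1536.

1536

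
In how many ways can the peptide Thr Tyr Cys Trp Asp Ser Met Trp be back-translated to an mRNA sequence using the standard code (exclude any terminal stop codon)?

Thr: 4 codons.
Tyr: 2 codons.
Cys: 2 codons.
Trp: 1 codon.
Asp: 2 codons.
Ser: 6 codons.
Met: 1 codon.
Trp: 1 codon.
4 × 2 × 2 × 1 × 2 × 6 × 1 × 1 = 192.

192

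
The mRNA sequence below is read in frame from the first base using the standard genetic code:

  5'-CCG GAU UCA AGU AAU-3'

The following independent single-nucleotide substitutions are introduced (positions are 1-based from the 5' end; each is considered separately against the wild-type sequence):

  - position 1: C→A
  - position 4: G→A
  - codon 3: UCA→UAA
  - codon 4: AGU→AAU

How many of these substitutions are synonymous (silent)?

Codon 1: CCG (Pro) → ACG (Thr) — missense.
Codon 2: GAU (Asp) → AAU (Asn) — missense.
Codon 3: UCA (Ser) → UAA (Stop) — nonsense.
Codon 4: AGU (Ser) → AAU (Asn) — missense.
Synonymous: 0 of 4.

0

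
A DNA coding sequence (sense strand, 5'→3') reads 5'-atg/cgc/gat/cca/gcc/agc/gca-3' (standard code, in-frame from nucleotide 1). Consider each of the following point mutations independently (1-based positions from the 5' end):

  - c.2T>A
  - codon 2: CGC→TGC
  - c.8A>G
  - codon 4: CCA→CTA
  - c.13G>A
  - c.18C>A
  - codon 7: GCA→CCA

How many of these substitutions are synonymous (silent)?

0

Codon 1: ATG (Met) → AAG (Lys) — missense.
Codon 2: CGC (Arg) → TGC (Cys) — missense.
Codon 3: GAT (Asp) → GGT (Gly) — missense.
Codon 4: CCA (Pro) → CTA (Leu) — missense.
Codon 5: GCC (Ala) → ACC (Thr) — missense.
Codon 6: AGC (Ser) → AGA (Arg) — missense.
Codon 7: GCA (Ala) → CCA (Pro) — missense.
Synonymous: 0 of 7.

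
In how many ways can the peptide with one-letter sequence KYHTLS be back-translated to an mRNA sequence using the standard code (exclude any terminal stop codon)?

Lys: 2 codons.
Tyr: 2 codons.
His: 2 codons.
Thr: 4 codons.
Leu: 6 codons.
Ser: 6 codons.
2 × 2 × 2 × 4 × 6 × 6 = 1152.

1152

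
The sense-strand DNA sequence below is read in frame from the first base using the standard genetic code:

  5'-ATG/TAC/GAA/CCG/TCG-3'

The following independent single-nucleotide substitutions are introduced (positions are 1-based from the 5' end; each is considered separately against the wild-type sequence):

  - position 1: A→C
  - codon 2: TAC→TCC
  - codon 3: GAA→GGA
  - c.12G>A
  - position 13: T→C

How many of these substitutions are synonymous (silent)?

Codon 1: ATG (Met) → CTG (Leu) — missense.
Codon 2: TAC (Tyr) → TCC (Ser) — missense.
Codon 3: GAA (Glu) → GGA (Gly) — missense.
Codon 4: CCG (Pro) → CCA (Pro) — synonymous.
Codon 5: TCG (Ser) → CCG (Pro) — missense.
Synonymous: 1 of 5.

1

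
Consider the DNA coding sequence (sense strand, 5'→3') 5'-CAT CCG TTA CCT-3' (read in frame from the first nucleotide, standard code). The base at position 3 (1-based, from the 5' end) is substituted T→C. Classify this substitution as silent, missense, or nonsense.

silent

Position 3 falls in codon 1: CAT → His.
After the substitution the codon is CAC → His.
Both encode His, so the change is synonymous.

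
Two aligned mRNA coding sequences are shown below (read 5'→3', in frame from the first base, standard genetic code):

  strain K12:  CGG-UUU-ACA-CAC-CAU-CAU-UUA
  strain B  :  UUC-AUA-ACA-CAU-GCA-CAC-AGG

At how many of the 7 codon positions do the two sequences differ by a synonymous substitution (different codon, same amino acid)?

Codon 1: CGG Arg / UUC Phe — nonsynonymous.
Codon 2: UUU Phe / AUA Ile — nonsynonymous.
Codon 3: ACA Thr / ACA Thr — identical.
Codon 4: CAC His / CAU His — synonymous.
Codon 5: CAU His / GCA Ala — nonsynonymous.
Codon 6: CAU His / CAC His — synonymous.
Codon 7: UUA Leu / AGG Arg — nonsynonymous.
Synonymous differences: 2.

2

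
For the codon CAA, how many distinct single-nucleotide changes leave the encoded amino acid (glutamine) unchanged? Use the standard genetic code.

Position 1: none → 0 synonymous.
Position 2: none → 0 synonymous.
Position 3: CAG → 1 synonymous.
Total: 0 + 0 + 1 = 1.

1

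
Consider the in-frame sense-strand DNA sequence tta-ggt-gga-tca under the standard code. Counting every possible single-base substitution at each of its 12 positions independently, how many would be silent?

Codon 1 (TTA, Leu): 2 synonymous substitutions.
Codon 2 (GGT, Gly): 3 synonymous substitutions.
Codon 3 (GGA, Gly): 3 synonymous substitutions.
Codon 4 (TCA, Ser): 3 synonymous substitutions.
Total: 2 + 3 + 3 + 3 = 11.

11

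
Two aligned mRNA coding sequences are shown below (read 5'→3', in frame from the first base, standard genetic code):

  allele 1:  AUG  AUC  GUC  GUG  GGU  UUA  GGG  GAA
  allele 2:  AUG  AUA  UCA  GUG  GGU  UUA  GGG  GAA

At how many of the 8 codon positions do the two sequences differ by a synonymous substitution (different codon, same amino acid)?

Codon 1: AUG Met / AUG Met — identical.
Codon 2: AUC Ile / AUA Ile — synonymous.
Codon 3: GUC Val / UCA Ser — nonsynonymous.
Codon 4: GUG Val / GUG Val — identical.
Codon 5: GGU Gly / GGU Gly — identical.
Codon 6: UUA Leu / UUA Leu — identical.
Codon 7: GGG Gly / GGG Gly — identical.
Codon 8: GAA Glu / GAA Glu — identical.
Synonymous differences: 1.

1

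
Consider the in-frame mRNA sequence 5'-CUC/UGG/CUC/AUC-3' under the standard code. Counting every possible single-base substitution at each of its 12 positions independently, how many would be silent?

8

Codon 1 (CUC, Leu): 3 synonymous substitutions.
Codon 2 (UGG, Trp): 0 synonymous substitutions.
Codon 3 (CUC, Leu): 3 synonymous substitutions.
Codon 4 (AUC, Ile): 2 synonymous substitutions.
Total: 3 + 0 + 3 + 2 = 8.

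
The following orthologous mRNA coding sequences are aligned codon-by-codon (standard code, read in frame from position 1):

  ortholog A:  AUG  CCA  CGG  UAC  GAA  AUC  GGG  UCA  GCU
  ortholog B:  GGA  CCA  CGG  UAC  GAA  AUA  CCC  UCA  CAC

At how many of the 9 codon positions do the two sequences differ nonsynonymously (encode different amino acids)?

Codon 1: AUG Met / GGA Gly — nonsynonymous.
Codon 2: CCA Pro / CCA Pro — identical.
Codon 3: CGG Arg / CGG Arg — identical.
Codon 4: UAC Tyr / UAC Tyr — identical.
Codon 5: GAA Glu / GAA Glu — identical.
Codon 6: AUC Ile / AUA Ile — synonymous.
Codon 7: GGG Gly / CCC Pro — nonsynonymous.
Codon 8: UCA Ser / UCA Ser — identical.
Codon 9: GCU Ala / CAC His — nonsynonymous.
Nonsynonymous differences: 3.

3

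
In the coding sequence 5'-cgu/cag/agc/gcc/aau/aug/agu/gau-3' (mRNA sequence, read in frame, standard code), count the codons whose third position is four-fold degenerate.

2

Codon 1 CGU (Arg): third position 4-fold.
Codon 2 CAG (Gln): third position 2-fold.
Codon 3 AGC (Ser): third position 2-fold.
Codon 4 GCC (Ala): third position 4-fold.
Codon 5 AAU (Asn): third position 2-fold.
Codon 6 AUG (Met): third position 1-fold.
Codon 7 AGU (Ser): third position 2-fold.
Codon 8 GAU (Asp): third position 2-fold.
Four-fold degenerate third positions: 2.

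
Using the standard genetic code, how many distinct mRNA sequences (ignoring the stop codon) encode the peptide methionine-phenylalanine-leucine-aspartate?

24

Met: 1 codon.
Phe: 2 codons.
Leu: 6 codons.
Asp: 2 codons.
1 × 2 × 6 × 2 = 24.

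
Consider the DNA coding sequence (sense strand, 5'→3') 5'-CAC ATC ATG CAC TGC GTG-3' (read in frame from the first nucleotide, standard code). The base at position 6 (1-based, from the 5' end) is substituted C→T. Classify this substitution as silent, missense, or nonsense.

Position 6 falls in codon 2: ATC → Ile.
After the substitution the codon is ATT → Ile.
Both encode Ile, so the change is synonymous.

silent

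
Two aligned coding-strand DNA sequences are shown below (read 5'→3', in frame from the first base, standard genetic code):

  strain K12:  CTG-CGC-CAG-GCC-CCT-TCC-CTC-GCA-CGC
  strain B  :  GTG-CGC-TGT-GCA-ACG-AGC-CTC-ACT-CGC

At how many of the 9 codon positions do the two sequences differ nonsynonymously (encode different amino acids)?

Codon 1: CTG Leu / GTG Val — nonsynonymous.
Codon 2: CGC Arg / CGC Arg — identical.
Codon 3: CAG Gln / TGT Cys — nonsynonymous.
Codon 4: GCC Ala / GCA Ala — synonymous.
Codon 5: CCT Pro / ACG Thr — nonsynonymous.
Codon 6: TCC Ser / AGC Ser — synonymous.
Codon 7: CTC Leu / CTC Leu — identical.
Codon 8: GCA Ala / ACT Thr — nonsynonymous.
Codon 9: CGC Arg / CGC Arg — identical.
Nonsynonymous differences: 4.

4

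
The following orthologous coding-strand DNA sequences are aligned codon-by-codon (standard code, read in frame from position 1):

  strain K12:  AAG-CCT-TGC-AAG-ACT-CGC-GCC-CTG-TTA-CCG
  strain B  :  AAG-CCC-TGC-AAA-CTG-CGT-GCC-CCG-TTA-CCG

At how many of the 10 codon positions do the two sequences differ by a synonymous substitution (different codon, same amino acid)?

3

Codon 1: AAG Lys / AAG Lys — identical.
Codon 2: CCT Pro / CCC Pro — synonymous.
Codon 3: TGC Cys / TGC Cys — identical.
Codon 4: AAG Lys / AAA Lys — synonymous.
Codon 5: ACT Thr / CTG Leu — nonsynonymous.
Codon 6: CGC Arg / CGT Arg — synonymous.
Codon 7: GCC Ala / GCC Ala — identical.
Codon 8: CTG Leu / CCG Pro — nonsynonymous.
Codon 9: TTA Leu / TTA Leu — identical.
Codon 10: CCG Pro / CCG Pro — identical.
Synonymous differences: 3.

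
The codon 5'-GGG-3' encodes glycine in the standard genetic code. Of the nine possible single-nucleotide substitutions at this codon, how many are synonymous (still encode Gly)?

3

Position 1: none → 0 synonymous.
Position 2: none → 0 synonymous.
Position 3: GGU, GGC, GGA → 3 synonymous.
Total: 0 + 0 + 3 = 3.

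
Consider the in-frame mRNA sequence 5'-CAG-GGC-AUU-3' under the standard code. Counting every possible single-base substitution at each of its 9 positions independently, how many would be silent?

Codon 1 (CAG, Gln): 1 synonymous substitution.
Codon 2 (GGC, Gly): 3 synonymous substitutions.
Codon 3 (AUU, Ile): 2 synonymous substitutions.
Total: 1 + 3 + 2 = 6.

6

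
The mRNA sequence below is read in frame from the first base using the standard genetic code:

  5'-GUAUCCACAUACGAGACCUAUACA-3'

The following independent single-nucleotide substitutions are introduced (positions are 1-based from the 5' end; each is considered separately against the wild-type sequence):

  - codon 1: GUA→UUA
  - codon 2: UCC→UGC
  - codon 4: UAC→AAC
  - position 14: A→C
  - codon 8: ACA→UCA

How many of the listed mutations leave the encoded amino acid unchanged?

0

Codon 1: GUA (Val) → UUA (Leu) — missense.
Codon 2: UCC (Ser) → UGC (Cys) — missense.
Codon 4: UAC (Tyr) → AAC (Asn) — missense.
Codon 5: GAG (Glu) → GCG (Ala) — missense.
Codon 8: ACA (Thr) → UCA (Ser) — missense.
Synonymous: 0 of 5.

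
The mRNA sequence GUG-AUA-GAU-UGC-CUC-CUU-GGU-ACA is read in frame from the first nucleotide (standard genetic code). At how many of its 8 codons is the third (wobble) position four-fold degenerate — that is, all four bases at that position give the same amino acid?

5

Codon 1 GUG (Val): third position 4-fold.
Codon 2 AUA (Ile): third position 3-fold.
Codon 3 GAU (Asp): third position 2-fold.
Codon 4 UGC (Cys): third position 2-fold.
Codon 5 CUC (Leu): third position 4-fold.
Codon 6 CUU (Leu): third position 4-fold.
Codon 7 GGU (Gly): third position 4-fold.
Codon 8 ACA (Thr): third position 4-fold.
Four-fold degenerate third positions: 5.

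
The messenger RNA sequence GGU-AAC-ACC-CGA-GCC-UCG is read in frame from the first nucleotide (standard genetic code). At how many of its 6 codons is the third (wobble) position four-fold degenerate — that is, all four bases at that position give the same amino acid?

5

Codon 1 GGU (Gly): third position 4-fold.
Codon 2 AAC (Asn): third position 2-fold.
Codon 3 ACC (Thr): third position 4-fold.
Codon 4 CGA (Arg): third position 4-fold.
Codon 5 GCC (Ala): third position 4-fold.
Codon 6 UCG (Ser): third position 4-fold.
Four-fold degenerate third positions: 5.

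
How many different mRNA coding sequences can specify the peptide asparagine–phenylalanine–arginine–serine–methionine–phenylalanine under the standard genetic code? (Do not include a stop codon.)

Asn: 2 codons.
Phe: 2 codons.
Arg: 6 codons.
Ser: 6 codons.
Met: 1 codon.
Phe: 2 codons.
2 × 2 × 6 × 6 × 1 × 2 = 288.

288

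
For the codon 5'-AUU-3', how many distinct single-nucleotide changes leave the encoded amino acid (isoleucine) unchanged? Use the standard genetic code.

2

Position 1: none → 0 synonymous.
Position 2: none → 0 synonymous.
Position 3: AUC, AUA → 2 synonymous.
Total: 0 + 0 + 2 = 2.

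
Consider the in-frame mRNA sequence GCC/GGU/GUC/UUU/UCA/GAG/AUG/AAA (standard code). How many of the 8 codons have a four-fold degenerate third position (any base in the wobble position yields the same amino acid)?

Codon 1 GCC (Ala): third position 4-fold.
Codon 2 GGU (Gly): third position 4-fold.
Codon 3 GUC (Val): third position 4-fold.
Codon 4 UUU (Phe): third position 2-fold.
Codon 5 UCA (Ser): third position 4-fold.
Codon 6 GAG (Glu): third position 2-fold.
Codon 7 AUG (Met): third position 1-fold.
Codon 8 AAA (Lys): third position 2-fold.
Four-fold degenerate third positions: 4.

4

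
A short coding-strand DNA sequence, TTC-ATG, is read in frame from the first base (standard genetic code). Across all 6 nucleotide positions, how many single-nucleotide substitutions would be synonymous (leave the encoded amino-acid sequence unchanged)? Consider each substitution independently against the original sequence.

Codon 1 (TTC, Phe): 1 synonymous substitution.
Codon 2 (ATG, Met): 0 synonymous substitutions.
Total: 1 + 0 = 1.

1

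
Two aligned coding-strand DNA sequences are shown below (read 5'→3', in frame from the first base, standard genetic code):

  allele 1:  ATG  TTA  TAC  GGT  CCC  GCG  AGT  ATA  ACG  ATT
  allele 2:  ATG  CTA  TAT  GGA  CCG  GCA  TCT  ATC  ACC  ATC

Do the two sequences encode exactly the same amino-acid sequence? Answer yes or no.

Codon 1: ATG Met / ATG Met — identical.
Codon 2: TTA Leu / CTA Leu — synonymous.
Codon 3: TAC Tyr / TAT Tyr — synonymous.
Codon 4: GGT Gly / GGA Gly — synonymous.
Codon 5: CCC Pro / CCG Pro — synonymous.
Codon 6: GCG Ala / GCA Ala — synonymous.
Codon 7: AGT Ser / TCT Ser — synonymous.
Codon 8: ATA Ile / ATC Ile — synonymous.
Codon 9: ACG Thr / ACC Thr — synonymous.
Codon 10: ATT Ile / ATC Ile — synonymous.
Nonsynonymous differences: 0 → same protein.

yes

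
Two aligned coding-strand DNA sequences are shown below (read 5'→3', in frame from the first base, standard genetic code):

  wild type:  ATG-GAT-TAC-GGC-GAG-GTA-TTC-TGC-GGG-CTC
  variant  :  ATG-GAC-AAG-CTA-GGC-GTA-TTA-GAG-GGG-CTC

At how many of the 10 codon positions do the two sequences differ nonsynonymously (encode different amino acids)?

5

Codon 1: ATG Met / ATG Met — identical.
Codon 2: GAT Asp / GAC Asp — synonymous.
Codon 3: TAC Tyr / AAG Lys — nonsynonymous.
Codon 4: GGC Gly / CTA Leu — nonsynonymous.
Codon 5: GAG Glu / GGC Gly — nonsynonymous.
Codon 6: GTA Val / GTA Val — identical.
Codon 7: TTC Phe / TTA Leu — nonsynonymous.
Codon 8: TGC Cys / GAG Glu — nonsynonymous.
Codon 9: GGG Gly / GGG Gly — identical.
Codon 10: CTC Leu / CTC Leu — identical.
Nonsynonymous differences: 5.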